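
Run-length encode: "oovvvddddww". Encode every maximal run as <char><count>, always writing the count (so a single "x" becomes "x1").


String: "oovvvddddww"
Scanning for consecutive runs:
  'o' x 2
  'v' x 3
  'd' x 4
  'w' x 2
RLE = "o2v3d4w2"


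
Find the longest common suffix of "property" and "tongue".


Word 1: "property"
Word 2: "tongue"
Comparing from end:
  Pos -1: 'y' != 'e' (stop)
LCS = "" (length 0)


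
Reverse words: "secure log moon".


Original: "secure log moon"
Words (1..n): secure | log | moon
Reversed (n..1): moon | log | secure
Result = "moon log secure"


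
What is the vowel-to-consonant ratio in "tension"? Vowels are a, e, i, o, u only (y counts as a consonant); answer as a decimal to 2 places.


Word: "tension"
Vowels (a,e,i,o,u): 3
Consonants: 4
Ratio = 3/4
= 0.75


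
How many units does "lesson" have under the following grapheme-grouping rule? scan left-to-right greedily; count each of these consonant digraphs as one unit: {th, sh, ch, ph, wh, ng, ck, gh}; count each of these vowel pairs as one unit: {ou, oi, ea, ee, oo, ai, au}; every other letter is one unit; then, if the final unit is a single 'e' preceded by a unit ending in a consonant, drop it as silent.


Word: "lesson" (6 letters)
Left-to-right scan:
  (1) 'l' (letter)
  (2) 'e' (letter)
  (3) 's' (letter)
  (4) 's' (letter)
  (5) 'o' (letter)
  (6) 'n' (letter)
Units from scan: 6
Sound units = 6 units


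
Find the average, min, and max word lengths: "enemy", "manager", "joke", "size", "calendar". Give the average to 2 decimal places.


Lengths: "enemy"=5, "manager"=7, "joke"=4, "size"=4, "calendar"=8
Sum = 28, Count = 5
Average = 28/5 = 5.60
= avg=5.60, min=4, max=8


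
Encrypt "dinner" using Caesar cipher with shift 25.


Word: "dinner"
Shift: 25
Each letter → (letter + shift) mod 26:
  'd' (3) + 25 = 2 → 'c'
  'i' (8) + 25 = 7 → 'h'
  'n' (13) + 25 = 12 → 'm'
  'n' (13) + 25 = 12 → 'm'
  'e' (4) + 25 = 3 → 'd'
  'r' (17) + 25 = 16 → 'q'
Result = "chmmdq"


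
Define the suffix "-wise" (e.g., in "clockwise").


Suffix: -wise
Example: clockwise (clock + -wise)
Meaning = in the manner of


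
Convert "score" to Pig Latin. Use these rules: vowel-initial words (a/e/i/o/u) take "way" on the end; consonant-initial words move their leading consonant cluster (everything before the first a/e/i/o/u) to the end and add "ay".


Word: "score"
Starts with consonant(s) → move to end, add 'ay'
Consonant cluster: "sc"
Pig Latin = "orescay"


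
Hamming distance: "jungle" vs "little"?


Comparing character by character (same length = 6):
  Pos 0: 'j' vs 'l' !=
  Pos 1: 'u' vs 'i' !=
  Pos 2: 'n' vs 't' !=
  Pos 3: 'g' vs 't' !=
  Pos 4: 'l' vs 'l' =
  Pos 5: 'e' vs 'e' =
Hamming distance = 4


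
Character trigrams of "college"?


Word: "college" (length 7)
Number of trigrams = 7 - 3 + 1 = 5
  Position 0: "col"
  Position 1: "oll"
  Position 2: "lle"
  Position 3: "leg"
  Position 4: "ege"
Trigrams = "col", "oll", "lle", "leg", "ege"


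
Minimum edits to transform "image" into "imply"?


Word 1: "image" (length 5)
Word 2: "imply" (length 5)
One optimal edit sequence (insert/delete/substitute each cost 1):
  1. keep 'i'
  2. keep 'm'
  3. substitute 'a' -> 'p'  (+1)
  4. substitute 'g' -> 'l'  (+1)
  5. substitute 'e' -> 'y'  (+1)
Total edit operations: 3
Edit distance = 3


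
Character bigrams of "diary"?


Word: "diary" (length 5)
Number of bigrams = 5 - 2 + 1 = 4
  Position 0: "di"
  Position 1: "ia"
  Position 2: "ar"
  Position 3: "ry"
Bigrams = "di", "ia", "ar", "ry"


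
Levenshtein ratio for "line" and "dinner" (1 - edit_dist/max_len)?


Word 1: "line" (length 4)
Word 2: "dinner" (length 6)
One optimal edit sequence:
  1. substitute 'l' -> 'd'  (+1)
  2. keep 'i'
  3. insert 'n'  (+1)
  4. keep 'n'
  5. keep 'e'
  6. insert 'r'  (+1)
Edit distance = 3
Max length = max(4, 6) = 6
Similarity = 1 - 3/6
= 0.5000


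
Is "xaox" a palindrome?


Word: "xaox"
Reversed: "xoax"
Forward == Backward? xaox != xoax
Palindrome = No


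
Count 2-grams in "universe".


Word: "universe" (length 8)
Number of 2-grams = length - 2 + 1 = 8 - 2 + 1
= 7


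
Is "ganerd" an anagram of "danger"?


Word 1: "danger" → sorted: adegnr
Word 2: "ganerd" → sorted: adegnr
Same letters? adegnr == adegnr
Anagram = Yes


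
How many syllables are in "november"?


Word: "november"
Syllable breakdown: no · vem · ber
Counting: 3 parts
= 3 syllables


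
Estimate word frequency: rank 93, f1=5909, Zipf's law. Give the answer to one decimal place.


Zipf's law: f(r) = f(1) / r
f(1) = 5909
f(93) = 5909 / 93
= 63.5 occurrences


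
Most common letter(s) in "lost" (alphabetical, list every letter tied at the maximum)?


Word: "lost"
Letter counts:
  'l': 1
  'o': 1
  's': 1
  't': 1
Maximum count = 1
Most frequent = 'l', 'o', 's', 't' (1 time each)


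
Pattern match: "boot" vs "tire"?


Pattern of "boot": [0, 1, 1, 2]
Pattern of "tire": [0, 1, 2, 3]
Patterns do not match
Same pattern = No


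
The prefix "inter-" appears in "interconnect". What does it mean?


Prefix: inter-
As in: interconnect -> inter- + connect
Meaning = between


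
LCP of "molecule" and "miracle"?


Word 1: "molecule"
Word 2: "miracle"
Comparing from start:
  Pos 0: 'm' == 'm'
  Pos 1: 'o' != 'i' (stop)
LCP = "m" (length 1)


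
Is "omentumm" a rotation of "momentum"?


Word: "momentum", Candidate: "omentumm"
Method: check if candidate is substring of word+word
"momentummomentum" contains "omentumm"? Yes
Is rotation = Yes


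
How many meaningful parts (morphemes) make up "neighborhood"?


Word: "neighborhood"
Morphemes: neighbor | -hood
Each morpheme carries meaning
= 2 morphemes


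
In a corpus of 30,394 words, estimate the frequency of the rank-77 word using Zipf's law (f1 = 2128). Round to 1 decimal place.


Zipf's law: f(r) = f(1) / r
f(1) = 2128
f(77) = 2128 / 77
= 27.6 occurrences


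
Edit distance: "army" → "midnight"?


Word 1: "army" (length 4)
Word 2: "midnight" (length 8)
One optimal edit sequence (insert/delete/substitute each cost 1):
  1. insert 'm'  (+1)
  2. insert 'i'  (+1)
  3. insert 'd'  (+1)
  4. insert 'n'  (+1)
  5. substitute 'a' -> 'i'  (+1)
  6. substitute 'r' -> 'g'  (+1)
  7. substitute 'm' -> 'h'  (+1)
  8. substitute 'y' -> 't'  (+1)
Total edit operations: 8
Edit distance = 8


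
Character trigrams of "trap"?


Word: "trap" (length 4)
Number of trigrams = 4 - 3 + 1 = 2
  Position 0: "tra"
  Position 1: "rap"
Trigrams = "tra", "rap"


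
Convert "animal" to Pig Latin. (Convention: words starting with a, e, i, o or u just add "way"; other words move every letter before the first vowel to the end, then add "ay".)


Word: "animal"
Starts with vowel → add 'way'
Pig Latin = "animalway"


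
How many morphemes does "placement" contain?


Word: "placement"
Morphemes: place / -ment
Each morpheme carries meaning
= 2 morphemes


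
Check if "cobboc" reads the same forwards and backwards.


Word: "cobboc"
Reversed: "cobboc"
Forward == Backward? cobboc == cobboc
Palindrome = Yes


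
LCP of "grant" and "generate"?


Word 1: "grant"
Word 2: "generate"
Comparing from start:
  Pos 0: 'g' == 'g'
  Pos 1: 'r' != 'e' (stop)
LCP = "g" (length 1)


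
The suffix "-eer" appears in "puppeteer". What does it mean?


Suffix: -eer
Example: puppeteer (puppet + -eer)
Meaning = one who is concerned with


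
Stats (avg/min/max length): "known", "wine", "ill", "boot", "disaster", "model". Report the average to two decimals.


Lengths: "known"=5, "wine"=4, "ill"=3, "boot"=4, "disaster"=8, "model"=5
Sum = 29, Count = 6
Average = 29/6 = 4.83
= avg=4.83, min=3, max=8


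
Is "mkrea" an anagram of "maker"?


Word 1: "maker" → sorted: aekmr
Word 2: "mkrea" → sorted: aekmr
Same letters? aekmr == aekmr
Anagram = Yes


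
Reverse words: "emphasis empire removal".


Original: "emphasis empire removal"
Words (1..n): emphasis | empire | removal
Reversed (n..1): removal | empire | emphasis
Result = "removal empire emphasis"


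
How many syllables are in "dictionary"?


Word: "dictionary"
Syllable breakdown: dic / tion / ar / y
Counting: 4 parts
= 4 syllables


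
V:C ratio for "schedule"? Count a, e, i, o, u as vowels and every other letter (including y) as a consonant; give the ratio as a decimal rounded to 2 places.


Word: "schedule"
Vowels (a,e,i,o,u): 3
Consonants: 5
Ratio = 3/5
= 0.60


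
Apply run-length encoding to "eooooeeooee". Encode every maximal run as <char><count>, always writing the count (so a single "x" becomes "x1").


String: "eooooeeooee"
Scanning for consecutive runs:
  'e' x 1
  'o' x 4
  'e' x 2
  'o' x 2
  'e' x 2
RLE = "e1o4e2o2e2"


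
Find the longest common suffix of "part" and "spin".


Word 1: "part"
Word 2: "spin"
Comparing from end:
  Pos -1: 't' != 'n' (stop)
LCS = "" (length 0)


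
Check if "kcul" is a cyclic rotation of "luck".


Word: "luck", Candidate: "kcul"
Method: check if candidate is substring of word+word
"luckluck" contains "kcul"? No
Is rotation = No


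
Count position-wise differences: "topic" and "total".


Comparing character by character (same length = 5):
  Pos 0: 't' vs 't' =
  Pos 1: 'o' vs 'o' =
  Pos 2: 'p' vs 't' !=
  Pos 3: 'i' vs 'a' !=
  Pos 4: 'c' vs 'l' !=
Hamming distance = 3


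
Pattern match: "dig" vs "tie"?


Pattern of "dig": [0, 1, 2]
Pattern of "tie": [0, 1, 2]
Patterns match
Same pattern = Yes


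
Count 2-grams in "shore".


Word: "shore" (length 5)
Number of 2-grams = length - 2 + 1 = 5 - 2 + 1
= 4


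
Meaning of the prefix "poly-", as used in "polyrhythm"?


Prefix: poly-
As in: polyrhythm -> poly- + rhythm
Meaning = many


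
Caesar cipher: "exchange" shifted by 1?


Word: "exchange"
Shift: 1
Each letter → (letter + shift) mod 26:
  'e' (4) + 1 = 5 → 'f'
  'x' (23) + 1 = 24 → 'y'
  'c' (2) + 1 = 3 → 'd'
  'h' (7) + 1 = 8 → 'i'
  'a' (0) + 1 = 1 → 'b'
  'n' (13) + 1 = 14 → 'o'
  'g' (6) + 1 = 7 → 'h'
  'e' (4) + 1 = 5 → 'f'
Result = "fydibohf"


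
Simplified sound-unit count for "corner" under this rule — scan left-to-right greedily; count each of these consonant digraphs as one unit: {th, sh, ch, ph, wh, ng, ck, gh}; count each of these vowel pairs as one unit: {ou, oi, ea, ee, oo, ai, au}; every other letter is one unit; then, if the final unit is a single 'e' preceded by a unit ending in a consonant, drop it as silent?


Word: "corner" (6 letters)
Left-to-right scan:
  1. 'c' (letter)
  2. 'o' (letter)
  3. 'r' (letter)
  4. 'n' (letter)
  5. 'e' (letter)
  6. 'r' (letter)
Units from scan: 6
Sound units = 6 units


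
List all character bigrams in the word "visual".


Word: "visual" (length 6)
Number of bigrams = 6 - 2 + 1 = 5
  Position 0: "vi"
  Position 1: "is"
  Position 2: "su"
  Position 3: "ua"
  Position 4: "al"
Bigrams = "vi", "is", "su", "ua", "al"


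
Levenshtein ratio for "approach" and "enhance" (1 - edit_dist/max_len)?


Word 1: "approach" (length 8)
Word 2: "enhance" (length 7)
One optimal edit sequence:
  1. delete 'a'  (+1)
  2. substitute 'p' -> 'e'  (+1)
  3. substitute 'p' -> 'n'  (+1)
  4. substitute 'r' -> 'h'  (+1)
  5. substitute 'o' -> 'a'  (+1)
  6. substitute 'a' -> 'n'  (+1)
  7. keep 'c'
  8. substitute 'h' -> 'e'  (+1)
Edit distance = 7
Max length = max(8, 7) = 8
Similarity = 1 - 7/8
= 0.1250


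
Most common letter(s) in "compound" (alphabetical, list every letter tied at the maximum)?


Word: "compound"
Letter counts:
  'c': 1
  'd': 1
  'm': 1
  'n': 1
  'o': 2
  'p': 1
  'u': 1
Maximum count = 2
Most frequent = 'o' (2 times each)


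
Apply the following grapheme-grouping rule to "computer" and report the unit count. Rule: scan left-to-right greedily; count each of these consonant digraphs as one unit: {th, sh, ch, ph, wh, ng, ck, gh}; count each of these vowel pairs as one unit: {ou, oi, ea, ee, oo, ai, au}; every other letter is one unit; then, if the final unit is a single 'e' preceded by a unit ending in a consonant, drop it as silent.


Word: "computer" (8 letters)
Left-to-right scan:
  [1] 'c' (letter)
  [2] 'o' (letter)
  [3] 'm' (letter)
  [4] 'p' (letter)
  [5] 'u' (letter)
  [6] 't' (letter)
  [7] 'e' (letter)
  [8] 'r' (letter)
Units from scan: 8
Sound units = 8 units


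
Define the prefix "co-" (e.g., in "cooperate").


Prefix: co-
Example: cooperate = co- + operate
Meaning = together


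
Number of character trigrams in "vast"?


Word: "vast" (length 4)
Number of 3-grams = length - 3 + 1 = 4 - 3 + 1
= 2


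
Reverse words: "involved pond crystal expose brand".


Original: "involved pond crystal expose brand"
Words (1..n): involved | pond | crystal | expose | brand
Reversed (n..1): brand | expose | crystal | pond | involved
Result = "brand expose crystal pond involved"


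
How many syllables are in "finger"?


Word: "finger"
Syllable breakdown: fin · ger
Counting: 2 parts
= 2 syllables


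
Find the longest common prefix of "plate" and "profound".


Word 1: "plate"
Word 2: "profound"
Comparing from start:
  Pos 0: 'p' == 'p'
  Pos 1: 'l' != 'r' (stop)
LCP = "p" (length 1)


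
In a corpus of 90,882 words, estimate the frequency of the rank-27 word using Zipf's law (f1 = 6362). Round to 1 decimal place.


Zipf's law: f(r) = f(1) / r
f(1) = 6362
f(27) = 6362 / 27
= 235.6 occurrences


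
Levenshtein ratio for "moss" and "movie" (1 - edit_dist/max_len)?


Word 1: "moss" (length 4)
Word 2: "movie" (length 5)
One optimal edit sequence:
  1. keep 'm'
  2. keep 'o'
  3. insert 'v'  (+1)
  4. substitute 's' -> 'i'  (+1)
  5. substitute 's' -> 'e'  (+1)
Edit distance = 3
Max length = max(4, 5) = 5
Similarity = 1 - 3/5
= 0.4000


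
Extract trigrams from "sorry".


Word: "sorry" (length 5)
Number of trigrams = 5 - 3 + 1 = 3
  Position 0: "sor"
  Position 1: "orr"
  Position 2: "rry"
Trigrams = "sor", "orr", "rry"


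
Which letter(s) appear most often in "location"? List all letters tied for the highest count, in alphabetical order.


Word: "location"
Letter counts:
  'a': 1
  'c': 1
  'i': 1
  'l': 1
  'n': 1
  'o': 2
  't': 1
Maximum count = 2
Most frequent = 'o' (2 times each)


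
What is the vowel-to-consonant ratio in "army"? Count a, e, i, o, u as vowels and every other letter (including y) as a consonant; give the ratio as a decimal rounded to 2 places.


Word: "army"
Vowels (a,e,i,o,u): 1
Consonants: 3
Ratio = 1/3
= 0.33


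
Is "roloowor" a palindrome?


Word: "roloowor"
Reversed: "rowoolor"
Forward == Backward? roloowor != rowoolor
Palindrome = No


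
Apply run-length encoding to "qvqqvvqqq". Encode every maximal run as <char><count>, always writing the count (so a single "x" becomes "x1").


String: "qvqqvvqqq"
Scanning for consecutive runs:
  'q' x 1
  'v' x 1
  'q' x 2
  'v' x 2
  'q' x 3
RLE = "q1v1q2v2q3"


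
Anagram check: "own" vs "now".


Word 1: "own" → sorted: now
Word 2: "now" → sorted: now
Same letters? now == now
Anagram = Yes


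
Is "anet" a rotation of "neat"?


Word: "neat", Candidate: "anet"
Method: check if candidate is substring of word+word
"neatneat" contains "anet"? No
Is rotation = No


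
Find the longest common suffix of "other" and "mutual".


Word 1: "other"
Word 2: "mutual"
Comparing from end:
  Pos -1: 'r' != 'l' (stop)
LCS = "" (length 0)


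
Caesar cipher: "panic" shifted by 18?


Word: "panic"
Shift: 18
Each letter → (letter + shift) mod 26:
  'p' (15) + 18 = 7 → 'h'
  'a' (0) + 18 = 18 → 's'
  'n' (13) + 18 = 5 → 'f'
  'i' (8) + 18 = 0 → 'a'
  'c' (2) + 18 = 20 → 'u'
Result = "hsfau"


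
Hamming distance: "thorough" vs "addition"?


Comparing character by character (same length = 8):
  Pos 0: 't' vs 'a' !=
  Pos 1: 'h' vs 'd' !=
  Pos 2: 'o' vs 'd' !=
  Pos 3: 'r' vs 'i' !=
  Pos 4: 'o' vs 't' !=
  Pos 5: 'u' vs 'i' !=
  Pos 6: 'g' vs 'o' !=
  Pos 7: 'h' vs 'n' !=
Hamming distance = 8


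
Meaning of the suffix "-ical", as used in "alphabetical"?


Suffix: -ical
Example: alphabetical = alphabet + -ical
Meaning = relating to


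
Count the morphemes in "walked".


Word: "walked"
Morphemes: walk / -ed
Each morpheme carries meaning
= 2 morphemes


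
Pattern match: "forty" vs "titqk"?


Pattern of "forty": [0, 1, 2, 3, 4]
Pattern of "titqk": [0, 1, 0, 2, 3]
Patterns do not match
Same pattern = No


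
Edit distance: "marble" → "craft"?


Word 1: "marble" (length 6)
Word 2: "craft" (length 5)
One optimal edit sequence (insert/delete/substitute each cost 1):
  1. delete 'm'  (+1)
  2. substitute 'a' -> 'c'  (+1)
  3. keep 'r'
  4. substitute 'b' -> 'a'  (+1)
  5. substitute 'l' -> 'f'  (+1)
  6. substitute 'e' -> 't'  (+1)
Total edit operations: 5
Edit distance = 5


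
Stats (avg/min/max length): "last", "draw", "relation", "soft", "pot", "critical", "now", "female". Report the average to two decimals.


Lengths: "last"=4, "draw"=4, "relation"=8, "soft"=4, "pot"=3, "critical"=8, "now"=3, "female"=6
Sum = 40, Count = 8
Average = 40/8 = 5.00
= avg=5.00, min=3, max=8


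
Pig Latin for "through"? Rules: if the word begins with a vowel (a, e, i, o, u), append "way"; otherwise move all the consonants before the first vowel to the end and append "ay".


Word: "through"
Starts with consonant(s) → move to end, add 'ay'
Consonant cluster: "thr"
Pig Latin = "oughthray"


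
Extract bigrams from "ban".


Word: "ban" (length 3)
Number of bigrams = 3 - 2 + 1 = 2
  Position 0: "ba"
  Position 1: "an"
Bigrams = "ba", "an"


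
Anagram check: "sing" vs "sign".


Word 1: "sing" → sorted: gins
Word 2: "sign" → sorted: gins
Same letters? gins == gins
Anagram = Yes


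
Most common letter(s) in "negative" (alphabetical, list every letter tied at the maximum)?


Word: "negative"
Letter counts:
  'a': 1
  'e': 2
  'g': 1
  'i': 1
  'n': 1
  't': 1
  'v': 1
Maximum count = 2
Most frequent = 'e' (2 times each)


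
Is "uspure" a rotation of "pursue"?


Word: "pursue", Candidate: "uspure"
Method: check if candidate is substring of word+word
"pursuepursue" contains "uspure"? No
Is rotation = No


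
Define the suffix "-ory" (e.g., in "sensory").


Suffix: -ory
Example: sensory (sense + -ory, with a spelling change)
Meaning = relating to / place for


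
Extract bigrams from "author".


Word: "author" (length 6)
Number of bigrams = 6 - 2 + 1 = 5
  Position 0: "au"
  Position 1: "ut"
  Position 2: "th"
  Position 3: "ho"
  Position 4: "or"
Bigrams = "au", "ut", "th", "ho", "or"


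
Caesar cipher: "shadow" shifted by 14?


Word: "shadow"
Shift: 14
Each letter → (letter + shift) mod 26:
  's' (18) + 14 = 6 → 'g'
  'h' (7) + 14 = 21 → 'v'
  'a' (0) + 14 = 14 → 'o'
  'd' (3) + 14 = 17 → 'r'
  'o' (14) + 14 = 2 → 'c'
  'w' (22) + 14 = 10 → 'k'
Result = "gvorck"


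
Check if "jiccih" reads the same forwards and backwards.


Word: "jiccih"
Reversed: "hiccij"
Forward == Backward? jiccih != hiccij
Palindrome = No


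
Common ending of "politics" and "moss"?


Word 1: "politics"
Word 2: "moss"
Comparing from end:
  Pos -1: 's' == 's'
  Pos -2: 'c' != 's' (stop)
LCS = "s" (length 1)


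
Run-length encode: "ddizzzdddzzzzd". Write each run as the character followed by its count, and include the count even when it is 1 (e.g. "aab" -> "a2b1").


String: "ddizzzdddzzzzd"
Scanning for consecutive runs:
  'd' x 2
  'i' x 1
  'z' x 3
  'd' x 3
  'z' x 4
  'd' x 1
RLE = "d2i1z3d3z4d1"


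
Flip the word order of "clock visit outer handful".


Original: "clock visit outer handful"
Words (1..n): clock | visit | outer | handful
Reversed (n..1): handful | outer | visit | clock
Result = "handful outer visit clock"


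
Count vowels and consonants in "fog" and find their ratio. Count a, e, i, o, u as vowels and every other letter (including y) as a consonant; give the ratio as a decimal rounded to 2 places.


Word: "fog"
Vowels (a,e,i,o,u): 1
Consonants: 2
Ratio = 1/2
= 0.50


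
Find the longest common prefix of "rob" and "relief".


Word 1: "rob"
Word 2: "relief"
Comparing from start:
  Pos 0: 'r' == 'r'
  Pos 1: 'o' != 'e' (stop)
LCP = "r" (length 1)


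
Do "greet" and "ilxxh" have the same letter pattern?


Pattern of "greet": [0, 1, 2, 2, 3]
Pattern of "ilxxh": [0, 1, 2, 2, 3]
Patterns match
Same pattern = Yes


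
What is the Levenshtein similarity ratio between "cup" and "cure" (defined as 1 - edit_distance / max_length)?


Word 1: "cup" (length 3)
Word 2: "cure" (length 4)
One optimal edit sequence:
  1. keep 'c'
  2. keep 'u'
  3. insert 'r'  (+1)
  4. substitute 'p' -> 'e'  (+1)
Edit distance = 2
Max length = max(3, 4) = 4
Similarity = 1 - 2/4
= 0.5000


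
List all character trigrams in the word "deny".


Word: "deny" (length 4)
Number of trigrams = 4 - 3 + 1 = 2
  Position 0: "den"
  Position 1: "eny"
Trigrams = "den", "eny"


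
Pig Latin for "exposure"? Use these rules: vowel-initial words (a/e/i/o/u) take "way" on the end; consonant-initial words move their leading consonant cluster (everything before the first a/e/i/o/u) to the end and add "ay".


Word: "exposure"
Starts with vowel → add 'way'
Pig Latin = "exposureway"


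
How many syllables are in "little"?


Word: "little"
Syllable breakdown: lit | tle
Counting: 2 parts
= 2 syllables


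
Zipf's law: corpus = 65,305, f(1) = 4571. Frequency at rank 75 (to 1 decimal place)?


Zipf's law: f(r) = f(1) / r
f(1) = 4571
f(75) = 4571 / 75
= 60.9 occurrences


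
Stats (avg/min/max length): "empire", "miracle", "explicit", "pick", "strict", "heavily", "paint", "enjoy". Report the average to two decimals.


Lengths: "empire"=6, "miracle"=7, "explicit"=8, "pick"=4, "strict"=6, "heavily"=7, "paint"=5, "enjoy"=5
Sum = 48, Count = 8
Average = 48/8 = 6.00
= avg=6.00, min=4, max=8


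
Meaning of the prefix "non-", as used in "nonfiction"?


Prefix: non-
As in: nonfiction -> non- + fiction
Meaning = not


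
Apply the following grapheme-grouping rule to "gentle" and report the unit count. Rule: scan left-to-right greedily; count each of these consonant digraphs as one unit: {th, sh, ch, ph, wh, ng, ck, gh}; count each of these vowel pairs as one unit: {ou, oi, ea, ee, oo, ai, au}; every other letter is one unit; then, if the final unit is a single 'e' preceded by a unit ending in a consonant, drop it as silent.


Word: "gentle" (6 letters)
Left-to-right scan:
  (1) 'g' (letter)
  (2) 'e' (letter)
  (3) 'n' (letter)
  (4) 't' (letter)
  (5) 'l' (letter)
  (6) 'e' (letter)
Units from scan: 6
Final unit is 'e' after a consonant -> drop as silent (-1)
Sound units = 5 units


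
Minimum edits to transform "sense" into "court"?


Word 1: "sense" (length 5)
Word 2: "court" (length 5)
One optimal edit sequence (insert/delete/substitute each cost 1):
  1. substitute 's' -> 'c'  (+1)
  2. substitute 'e' -> 'o'  (+1)
  3. substitute 'n' -> 'u'  (+1)
  4. substitute 's' -> 'r'  (+1)
  5. substitute 'e' -> 't'  (+1)
Total edit operations: 5
Edit distance = 5


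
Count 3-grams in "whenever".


Word: "whenever" (length 8)
Number of 3-grams = length - 3 + 1 = 8 - 3 + 1
= 6


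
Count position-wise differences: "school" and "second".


Comparing character by character (same length = 6):
  Pos 0: 's' vs 's' =
  Pos 1: 'c' vs 'e' !=
  Pos 2: 'h' vs 'c' !=
  Pos 3: 'o' vs 'o' =
  Pos 4: 'o' vs 'n' !=
  Pos 5: 'l' vs 'd' !=
Hamming distance = 4


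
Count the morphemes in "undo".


Word: "undo"
Morphemes: un- / do
Each morpheme carries meaning
= 2 morphemes


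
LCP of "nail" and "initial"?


Word 1: "nail"
Word 2: "initial"
Comparing from start:
  Pos 0: 'n' != 'i' (stop)
LCP = "" (length 0)


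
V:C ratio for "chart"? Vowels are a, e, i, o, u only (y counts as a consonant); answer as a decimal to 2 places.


Word: "chart"
Vowels (a,e,i,o,u): 1
Consonants: 4
Ratio = 1/4
= 0.25


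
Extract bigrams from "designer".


Word: "designer" (length 8)
Number of bigrams = 8 - 2 + 1 = 7
  Position 0: "de"
  Position 1: "es"
  Position 2: "si"
  Position 3: "ig"
  Position 4: "gn"
  Position 5: "ne"
  Position 6: "er"
Bigrams = "de", "es", "si", "ig", "gn", "ne", "er"


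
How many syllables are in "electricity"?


Word: "electricity"
Syllable breakdown: e | lec | tric | i | ty
Counting: 5 parts
= 5 syllables


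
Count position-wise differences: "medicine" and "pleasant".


Comparing character by character (same length = 8):
  Pos 0: 'm' vs 'p' !=
  Pos 1: 'e' vs 'l' !=
  Pos 2: 'd' vs 'e' !=
  Pos 3: 'i' vs 'a' !=
  Pos 4: 'c' vs 's' !=
  Pos 5: 'i' vs 'a' !=
  Pos 6: 'n' vs 'n' =
  Pos 7: 'e' vs 't' !=
Hamming distance = 7


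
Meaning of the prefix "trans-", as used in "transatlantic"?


Prefix: trans-
Example: transatlantic (trans- + atlantic)
Meaning = across


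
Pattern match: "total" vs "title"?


Pattern of "total": [0, 1, 0, 2, 3]
Pattern of "title": [0, 1, 0, 2, 3]
Patterns match
Same pattern = Yes


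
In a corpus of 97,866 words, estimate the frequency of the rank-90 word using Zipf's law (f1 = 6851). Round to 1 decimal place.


Zipf's law: f(r) = f(1) / r
f(1) = 6851
f(90) = 6851 / 90
= 76.1 occurrences


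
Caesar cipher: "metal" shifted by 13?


Word: "metal"
Shift: 13
Each letter → (letter + shift) mod 26:
  'm' (12) + 13 = 25 → 'z'
  'e' (4) + 13 = 17 → 'r'
  't' (19) + 13 = 6 → 'g'
  'a' (0) + 13 = 13 → 'n'
  'l' (11) + 13 = 24 → 'y'
Result = "zrgny"


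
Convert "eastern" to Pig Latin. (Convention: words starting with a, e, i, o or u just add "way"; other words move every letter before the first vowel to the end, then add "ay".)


Word: "eastern"
Starts with vowel → add 'way'
Pig Latin = "easternway"


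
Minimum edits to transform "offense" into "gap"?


Word 1: "offense" (length 7)
Word 2: "gap" (length 3)
One optimal edit sequence (insert/delete/substitute each cost 1):
  1. delete 'o'  (+1)
  2. delete 'f'  (+1)
  3. delete 'f'  (+1)
  4. delete 'e'  (+1)
  5. substitute 'n' -> 'g'  (+1)
  6. substitute 's' -> 'a'  (+1)
  7. substitute 'e' -> 'p'  (+1)
Total edit operations: 7
Edit distance = 7


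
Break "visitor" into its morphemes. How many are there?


Word: "visitor"
Morphemes: visit / -or
Each morpheme carries meaning
= 2 morphemes


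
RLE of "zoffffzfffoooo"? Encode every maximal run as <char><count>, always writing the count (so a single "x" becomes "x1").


String: "zoffffzfffoooo"
Scanning for consecutive runs:
  'z' x 1
  'o' x 1
  'f' x 4
  'z' x 1
  'f' x 3
  'o' x 4
RLE = "z1o1f4z1f3o4"


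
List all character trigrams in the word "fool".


Word: "fool" (length 4)
Number of trigrams = 4 - 3 + 1 = 2
  Position 0: "foo"
  Position 1: "ool"
Trigrams = "foo", "ool"


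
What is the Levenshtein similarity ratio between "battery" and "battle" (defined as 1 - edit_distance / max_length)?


Word 1: "battery" (length 7)
Word 2: "battle" (length 6)
One optimal edit sequence:
  1. keep 'b'
  2. keep 'a'
  3. keep 't'
  4. keep 't'
  5. delete 'e'  (+1)
  6. substitute 'r' -> 'l'  (+1)
  7. substitute 'y' -> 'e'  (+1)
Edit distance = 3
Max length = max(7, 6) = 7
Similarity = 1 - 3/7
= 0.5714


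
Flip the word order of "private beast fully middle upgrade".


Original: "private beast fully middle upgrade"
Words (1..n): private | beast | fully | middle | upgrade
Reversed (n..1): upgrade | middle | fully | beast | private
Result = "upgrade middle fully beast private"


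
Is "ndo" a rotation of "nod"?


Word: "nod", Candidate: "ndo"
Method: check if candidate is substring of word+word
"nodnod" contains "ndo"? No
Is rotation = No


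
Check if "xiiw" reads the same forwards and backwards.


Word: "xiiw"
Reversed: "wiix"
Forward == Backward? xiiw != wiix
Palindrome = No


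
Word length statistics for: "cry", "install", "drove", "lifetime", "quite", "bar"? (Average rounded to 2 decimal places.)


Lengths: "cry"=3, "install"=7, "drove"=5, "lifetime"=8, "quite"=5, "bar"=3
Sum = 31, Count = 6
Average = 31/6 = 5.17
= avg=5.17, min=3, max=8


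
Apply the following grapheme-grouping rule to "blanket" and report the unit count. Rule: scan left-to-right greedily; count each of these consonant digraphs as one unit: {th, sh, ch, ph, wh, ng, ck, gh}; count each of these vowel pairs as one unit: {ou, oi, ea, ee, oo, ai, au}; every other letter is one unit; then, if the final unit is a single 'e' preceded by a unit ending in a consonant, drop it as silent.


Word: "blanket" (7 letters)
Left-to-right scan:
  [1] 'b' (letter)
  [2] 'l' (letter)
  [3] 'a' (letter)
  [4] 'n' (letter)
  [5] 'k' (letter)
  [6] 'e' (letter)
  [7] 't' (letter)
Units from scan: 7
Sound units = 7 units


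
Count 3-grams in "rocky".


Word: "rocky" (length 5)
Number of 3-grams = length - 3 + 1 = 5 - 3 + 1
= 3


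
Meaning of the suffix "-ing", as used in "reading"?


Suffix: -ing
Example: reading = read + -ing
Meaning = present participle


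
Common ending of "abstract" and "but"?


Word 1: "abstract"
Word 2: "but"
Comparing from end:
  Pos -1: 't' == 't'
  Pos -2: 'c' != 'u' (stop)
LCS = "t" (length 1)


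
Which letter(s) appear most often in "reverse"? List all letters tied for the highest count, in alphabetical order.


Word: "reverse"
Letter counts:
  'e': 3
  'r': 2
  's': 1
  'v': 1
Maximum count = 3
Most frequent = 'e' (3 times each)


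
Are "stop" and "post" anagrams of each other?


Word 1: "stop" → sorted: opst
Word 2: "post" → sorted: opst
Same letters? opst == opst
Anagram = Yes


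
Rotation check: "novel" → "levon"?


Word: "novel", Candidate: "levon"
Method: check if candidate is substring of word+word
"novelnovel" contains "levon"? No
Is rotation = No


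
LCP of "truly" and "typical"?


Word 1: "truly"
Word 2: "typical"
Comparing from start:
  Pos 0: 't' == 't'
  Pos 1: 'r' != 'y' (stop)
LCP = "t" (length 1)


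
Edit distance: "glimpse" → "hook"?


Word 1: "glimpse" (length 7)
Word 2: "hook" (length 4)
One optimal edit sequence (insert/delete/substitute each cost 1):
  1. delete 'g'  (+1)
  2. delete 'l'  (+1)
  3. delete 'i'  (+1)
  4. substitute 'm' -> 'h'  (+1)
  5. substitute 'p' -> 'o'  (+1)
  6. substitute 's' -> 'o'  (+1)
  7. substitute 'e' -> 'k'  (+1)
Total edit operations: 7
Edit distance = 7


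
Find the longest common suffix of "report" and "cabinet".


Word 1: "report"
Word 2: "cabinet"
Comparing from end:
  Pos -1: 't' == 't'
  Pos -2: 'r' != 'e' (stop)
LCS = "t" (length 1)


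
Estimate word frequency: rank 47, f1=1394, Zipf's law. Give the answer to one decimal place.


Zipf's law: f(r) = f(1) / r
f(1) = 1394
f(47) = 1394 / 47
= 29.7 occurrences


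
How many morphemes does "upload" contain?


Word: "upload"
Morphemes: up- + load
Each morpheme carries meaning
= 2 morphemes


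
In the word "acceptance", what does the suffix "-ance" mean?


Suffix: -ance
Example: acceptance = accept + -ance
Meaning = state of


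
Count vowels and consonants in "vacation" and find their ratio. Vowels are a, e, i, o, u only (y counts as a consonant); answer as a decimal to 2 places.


Word: "vacation"
Vowels (a,e,i,o,u): 4
Consonants: 4
Ratio = 4/4
= 1.00


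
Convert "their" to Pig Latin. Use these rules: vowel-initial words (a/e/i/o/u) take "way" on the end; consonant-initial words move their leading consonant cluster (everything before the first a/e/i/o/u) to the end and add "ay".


Word: "their"
Starts with consonant(s) → move to end, add 'ay'
Consonant cluster: "th"
Pig Latin = "eirthay"


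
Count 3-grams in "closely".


Word: "closely" (length 7)
Number of 3-grams = length - 3 + 1 = 7 - 3 + 1
= 5


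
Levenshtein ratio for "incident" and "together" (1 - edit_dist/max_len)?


Word 1: "incident" (length 8)
Word 2: "together" (length 8)
One optimal edit sequence:
  1. substitute 'i' -> 't'  (+1)
  2. substitute 'n' -> 'o'  (+1)
  3. substitute 'c' -> 'g'  (+1)
  4. substitute 'i' -> 'e'  (+1)
  5. substitute 'd' -> 't'  (+1)
  6. substitute 'e' -> 'h'  (+1)
  7. substitute 'n' -> 'e'  (+1)
  8. substitute 't' -> 'r'  (+1)
Edit distance = 8
Max length = max(8, 8) = 8
Similarity = 1 - 8/8
= 0.0000


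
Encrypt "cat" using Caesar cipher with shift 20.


Word: "cat"
Shift: 20
Each letter → (letter + shift) mod 26:
  'c' (2) + 20 = 22 → 'w'
  'a' (0) + 20 = 20 → 'u'
  't' (19) + 20 = 13 → 'n'
Result = "wun"


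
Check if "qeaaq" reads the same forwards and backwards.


Word: "qeaaq"
Reversed: "qaaeq"
Forward == Backward? qeaaq != qaaeq
Palindrome = No


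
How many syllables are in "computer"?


Word: "computer"
Syllable breakdown: com / pu / ter
Counting: 3 parts
= 3 syllables


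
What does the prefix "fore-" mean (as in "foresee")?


Prefix: fore-
As in: foresee -> fore- + see
Meaning = before


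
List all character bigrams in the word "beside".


Word: "beside" (length 6)
Number of bigrams = 6 - 2 + 1 = 5
  Position 0: "be"
  Position 1: "es"
  Position 2: "si"
  Position 3: "id"
  Position 4: "de"
Bigrams = "be", "es", "si", "id", "de"


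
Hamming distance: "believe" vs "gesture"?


Comparing character by character (same length = 7):
  Pos 0: 'b' vs 'g' !=
  Pos 1: 'e' vs 'e' =
  Pos 2: 'l' vs 's' !=
  Pos 3: 'i' vs 't' !=
  Pos 4: 'e' vs 'u' !=
  Pos 5: 'v' vs 'r' !=
  Pos 6: 'e' vs 'e' =
Hamming distance = 5


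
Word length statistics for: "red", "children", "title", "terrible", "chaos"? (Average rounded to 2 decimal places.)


Lengths: "red"=3, "children"=8, "title"=5, "terrible"=8, "chaos"=5
Sum = 29, Count = 5
Average = 29/5 = 5.80
= avg=5.80, min=3, max=8


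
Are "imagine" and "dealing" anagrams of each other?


Word 1: "imagine" → sorted: aegiimn
Word 2: "dealing" → sorted: adegiln
Same letters? aegiimn != adegiln
Anagram = No


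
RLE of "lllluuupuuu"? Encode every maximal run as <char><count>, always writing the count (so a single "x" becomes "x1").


String: "lllluuupuuu"
Scanning for consecutive runs:
  'l' x 4
  'u' x 3
  'p' x 1
  'u' x 3
RLE = "l4u3p1u3"


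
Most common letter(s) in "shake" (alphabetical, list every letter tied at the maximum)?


Word: "shake"
Letter counts:
  'a': 1
  'e': 1
  'h': 1
  'k': 1
  's': 1
Maximum count = 1
Most frequent = 'a', 'e', 'h', 'k', 's' (1 time each)


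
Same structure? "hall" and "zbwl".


Pattern of "hall": [0, 1, 2, 2]
Pattern of "zbwl": [0, 1, 2, 3]
Patterns do not match
Same pattern = No


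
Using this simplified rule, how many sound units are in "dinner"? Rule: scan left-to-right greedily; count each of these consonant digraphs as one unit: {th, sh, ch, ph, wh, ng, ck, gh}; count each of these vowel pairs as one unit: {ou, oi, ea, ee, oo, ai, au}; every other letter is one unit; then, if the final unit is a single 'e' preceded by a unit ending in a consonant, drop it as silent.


Word: "dinner" (6 letters)
Left-to-right scan:
  [1] 'd' (letter)
  [2] 'i' (letter)
  [3] 'n' (letter)
  [4] 'n' (letter)
  [5] 'e' (letter)
  [6] 'r' (letter)
Units from scan: 6
Sound units = 6 units


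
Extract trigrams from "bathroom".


Word: "bathroom" (length 8)
Number of trigrams = 8 - 3 + 1 = 6
  Position 0: "bat"
  Position 1: "ath"
  Position 2: "thr"
  Position 3: "hro"
  Position 4: "roo"
  Position 5: "oom"
Trigrams = "bat", "ath", "thr", "hro", "roo", "oom"


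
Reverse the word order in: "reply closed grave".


Original: "reply closed grave"
Words (1..n): reply | closed | grave
Reversed (n..1): grave | closed | reply
Result = "grave closed reply"


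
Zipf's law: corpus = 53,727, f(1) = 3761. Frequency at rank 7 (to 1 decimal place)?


Zipf's law: f(r) = f(1) / r
f(1) = 3761
f(7) = 3761 / 7
= 537.3 occurrences


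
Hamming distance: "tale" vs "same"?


Comparing character by character (same length = 4):
  Pos 0: 't' vs 's' !=
  Pos 1: 'a' vs 'a' =
  Pos 2: 'l' vs 'm' !=
  Pos 3: 'e' vs 'e' =
Hamming distance = 2


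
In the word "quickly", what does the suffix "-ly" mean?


Suffix: -ly
As in: quickly -> quick + -ly
Meaning = in a manner


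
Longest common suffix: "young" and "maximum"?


Word 1: "young"
Word 2: "maximum"
Comparing from end:
  Pos -1: 'g' != 'm' (stop)
LCS = "" (length 0)


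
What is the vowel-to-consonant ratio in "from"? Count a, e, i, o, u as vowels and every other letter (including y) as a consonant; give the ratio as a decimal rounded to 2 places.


Word: "from"
Vowels (a,e,i,o,u): 1
Consonants: 3
Ratio = 1/3
= 0.33


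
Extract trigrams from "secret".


Word: "secret" (length 6)
Number of trigrams = 6 - 3 + 1 = 4
  Position 0: "sec"
  Position 1: "ecr"
  Position 2: "cre"
  Position 3: "ret"
Trigrams = "sec", "ecr", "cre", "ret"


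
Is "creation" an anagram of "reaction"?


Word 1: "reaction" → sorted: aceinort
Word 2: "creation" → sorted: aceinort
Same letters? aceinort == aceinort
Anagram = Yes


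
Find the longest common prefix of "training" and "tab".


Word 1: "training"
Word 2: "tab"
Comparing from start:
  Pos 0: 't' == 't'
  Pos 1: 'r' != 'a' (stop)
LCP = "t" (length 1)


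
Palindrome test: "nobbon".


Word: "nobbon"
Reversed: "nobbon"
Forward == Backward? nobbon == nobbon
Palindrome = Yes


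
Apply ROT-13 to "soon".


Word: "soon"
Shift: 13
Each letter → (letter + shift) mod 26:
  's' (18) + 13 = 5 → 'f'
  'o' (14) + 13 = 1 → 'b'
  'o' (14) + 13 = 1 → 'b'
  'n' (13) + 13 = 0 → 'a'
Result = "fbba"


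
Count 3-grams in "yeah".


Word: "yeah" (length 4)
Number of 3-grams = length - 3 + 1 = 4 - 3 + 1
= 2


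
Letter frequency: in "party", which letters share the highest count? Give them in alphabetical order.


Word: "party"
Letter counts:
  'a': 1
  'p': 1
  'r': 1
  't': 1
  'y': 1
Maximum count = 1
Most frequent = 'a', 'p', 'r', 't', 'y' (1 time each)


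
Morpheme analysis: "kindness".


Word: "kindness"
Morphemes: kind | -ness
Each morpheme carries meaning
= 2 morphemes


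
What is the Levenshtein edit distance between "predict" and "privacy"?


Word 1: "predict" (length 7)
Word 2: "privacy" (length 7)
One optimal edit sequence (insert/delete/substitute each cost 1):
  1. keep 'p'
  2. keep 'r'
  3. substitute 'e' -> 'i'  (+1)
  4. substitute 'd' -> 'v'  (+1)
  5. substitute 'i' -> 'a'  (+1)
  6. keep 'c'
  7. substitute 't' -> 'y'  (+1)
Total edit operations: 4
Edit distance = 4


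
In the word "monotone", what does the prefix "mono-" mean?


Prefix: mono-
As in: monotone -> mono- + tone
Meaning = one


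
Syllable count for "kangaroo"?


Word: "kangaroo"
Syllable breakdown: kan | ga | roo
Counting: 3 parts
= 3 syllables


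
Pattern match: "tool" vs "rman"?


Pattern of "tool": [0, 1, 1, 2]
Pattern of "rman": [0, 1, 2, 3]
Patterns do not match
Same pattern = No


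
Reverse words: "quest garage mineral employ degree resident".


Original: "quest garage mineral employ degree resident"
Words (1..n): quest | garage | mineral | employ | degree | resident
Reversed (n..1): resident | degree | employ | mineral | garage | quest
Result = "resident degree employ mineral garage quest"


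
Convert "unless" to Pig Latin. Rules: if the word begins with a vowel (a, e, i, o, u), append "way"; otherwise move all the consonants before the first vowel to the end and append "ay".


Word: "unless"
Starts with vowel → add 'way'
Pig Latin = "unlessway"


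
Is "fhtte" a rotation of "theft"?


Word: "theft", Candidate: "fhtte"
Method: check if candidate is substring of word+word
"thefttheft" contains "fhtte"? No
Is rotation = No


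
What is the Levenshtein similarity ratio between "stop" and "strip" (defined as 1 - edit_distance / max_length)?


Word 1: "stop" (length 4)
Word 2: "strip" (length 5)
One optimal edit sequence:
  1. keep 's'
  2. keep 't'
  3. insert 'r'  (+1)
  4. substitute 'o' -> 'i'  (+1)
  5. keep 'p'
Edit distance = 2
Max length = max(4, 5) = 5
Similarity = 1 - 2/5
= 0.6000
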